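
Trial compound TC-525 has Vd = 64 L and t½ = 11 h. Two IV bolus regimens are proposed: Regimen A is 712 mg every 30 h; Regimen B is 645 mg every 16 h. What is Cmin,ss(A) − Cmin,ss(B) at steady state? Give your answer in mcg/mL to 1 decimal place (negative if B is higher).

Regimen A: f = (1/2)^(30/11) ≈ 0.1510; Cmin,ss = (712/64)·f/(1−f) ≈ 1.979 mcg/mL.
Regimen B: f = (1/2)^(16/11) ≈ 0.3649; Cmin,ss = (645/64)·f/(1−f) ≈ 5.790 mcg/mL.
Difference ≈ 1.979 − 5.790 ≈ -3.811 mcg/mL.

-3.8 mcg/mL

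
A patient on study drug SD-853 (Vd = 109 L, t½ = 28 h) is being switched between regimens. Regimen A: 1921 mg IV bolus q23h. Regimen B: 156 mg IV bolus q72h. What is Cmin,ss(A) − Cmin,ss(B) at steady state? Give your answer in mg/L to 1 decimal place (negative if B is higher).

Regimen A: f = (1/2)^(23/28) ≈ 0.5659; Cmin,ss = (1921/109)·f/(1−f) ≈ 22.975 mg/L.
Regimen B: f = (1/2)^(72/28) ≈ 0.1682; Cmin,ss = (156/109)·f/(1−f) ≈ 0.289 mg/L.
Difference ≈ 22.975 − 0.289 ≈ 22.686 mg/L.

22.7 mg/L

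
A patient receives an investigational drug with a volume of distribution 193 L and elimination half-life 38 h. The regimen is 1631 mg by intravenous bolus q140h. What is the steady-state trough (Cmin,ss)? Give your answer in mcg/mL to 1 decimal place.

Over one 140-h interval, 140/38 ≈ 3.6842 half-lives elapse, leaving f ≈ 0.0778 of each dose.
At steady state, accumulation factor R = 1/(1 − e^(−kτ)) ≈ 1.0844.
Single-dose peak C₀ = D/Vd = 1631/193 ≈ 8.451 mcg/mL.
Cmax,ss = C₀/(1 − f) ≈ 8.451/0.9222 ≈ 9.164 mcg/mL.
One interval later, Cmin,ss = Cmax,ss·e^(−kτ) ≈ 9.164 × 0.0778 ≈ 0.713 mcg/mL.

0.7 mcg/mL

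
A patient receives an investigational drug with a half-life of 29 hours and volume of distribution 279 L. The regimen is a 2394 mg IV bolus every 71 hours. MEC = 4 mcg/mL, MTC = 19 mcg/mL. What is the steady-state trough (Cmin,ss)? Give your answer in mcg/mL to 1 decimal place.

1.9 mcg/mL

k = ln2/t½ = ln2/29 ≈ 0.023902 h⁻¹; fraction remaining f = e^(−kτ) = e^(−0.023902×71) ≈ 0.1832.
Each bolus raises the concentration by D/Vd = 2394/279 ≈ 8.581 mcg/mL.
Steady-state trough Cmin,ss = C₀·f/(1−f) ≈ 8.581 × 0.1832/0.8168 ≈ 1.925 mcg/mL.
Trough 1.9 mcg/mL vs MEC 4 mcg/mL: subtherapeutic.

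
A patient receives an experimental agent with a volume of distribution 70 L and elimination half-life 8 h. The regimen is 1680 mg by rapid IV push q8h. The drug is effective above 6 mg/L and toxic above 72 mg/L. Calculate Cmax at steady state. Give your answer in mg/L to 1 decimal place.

48.0 mg/L

τ = 8 h = 1 half-life, so f = (1/2)^1 = 0.5.
Accumulation ratio R = 1/(1 − f) = 1/0.5 = 2/1.
Single-dose peak C₀ = D/Vd = 1680/70 = 24 mg/L.
Steady-state peak Cmax,ss = C₀·R = 24 × 2/1 ≈ 48.000 mg/L.
Peak 48.0 mg/L vs MTC 72 mg/L: below toxic threshold.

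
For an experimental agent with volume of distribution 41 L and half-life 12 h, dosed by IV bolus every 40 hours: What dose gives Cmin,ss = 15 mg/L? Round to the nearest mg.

5584 mg

τ/t½ = 40/12 ≈ 3.3333, so f = (1/2)^(40/12) ≈ 0.099213.
Cmin,ss = (D/Vd)·f/(1−f), so D = Cmin,ss·Vd·(1−f)/f.
D = 15 × 41 × (1−f)/f ≈ 15 × 41 × 9.07932 ≈ 5583.78 mg.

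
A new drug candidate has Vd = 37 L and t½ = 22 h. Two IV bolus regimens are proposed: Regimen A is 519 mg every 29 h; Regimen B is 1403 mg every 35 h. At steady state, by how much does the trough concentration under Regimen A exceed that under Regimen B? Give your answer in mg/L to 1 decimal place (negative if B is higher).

Regimen A: f = (1/2)^(29/22) ≈ 0.4010; Cmin,ss = (519/37)·f/(1−f) ≈ 9.390 mg/L.
Regimen B: f = (1/2)^(35/22) ≈ 0.3320; Cmin,ss = (1403/37)·f/(1−f) ≈ 18.846 mg/L.
Difference ≈ 9.390 − 18.846 ≈ -9.456 mg/L.

-9.5 mg/L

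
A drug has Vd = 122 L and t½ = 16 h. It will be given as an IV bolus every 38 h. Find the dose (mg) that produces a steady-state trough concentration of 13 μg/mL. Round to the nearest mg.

τ/t½ = 38/16 ≈ 2.375, so f = (1/2)^(38/16) ≈ 0.192776.
Cmin,ss = (D/Vd)·f/(1−f), so D = Cmin,ss·Vd·(1−f)/f.
D = 13 × 122 × (1−f)/f ≈ 13 × 122 × 4.18737 ≈ 6641.17 mg.

6641 mg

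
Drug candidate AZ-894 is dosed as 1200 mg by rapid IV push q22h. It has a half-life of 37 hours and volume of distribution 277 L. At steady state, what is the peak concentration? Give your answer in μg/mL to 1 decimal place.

Over one 22-h interval, 22/37 ≈ 0.59459 half-lives elapse, leaving f ≈ 0.6622 of each dose.
At steady state, accumulation factor R = 1/(1 − e^(−kτ)) ≈ 2.9603.
Each bolus raises the concentration by D/Vd = 1200/277 ≈ 4.332 μg/mL.
Cmax,ss = C₀/(1 − f) ≈ 4.332/0.3378 ≈ 12.824 μg/mL.

12.8 μg/mL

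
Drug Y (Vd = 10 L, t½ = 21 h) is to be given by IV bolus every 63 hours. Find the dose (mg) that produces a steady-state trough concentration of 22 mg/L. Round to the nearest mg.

τ/t½ = 63/21 ≈ 3, so f = (1/2)^(63/21) ≈ 0.125000.
Cmin,ss = (D/Vd)·f/(1−f), so D = Cmin,ss·Vd·(1−f)/f.
D = 22 × 10 × (1−f)/f ≈ 22 × 10 × 7.00000 ≈ 1540.00 mg.

1540 mg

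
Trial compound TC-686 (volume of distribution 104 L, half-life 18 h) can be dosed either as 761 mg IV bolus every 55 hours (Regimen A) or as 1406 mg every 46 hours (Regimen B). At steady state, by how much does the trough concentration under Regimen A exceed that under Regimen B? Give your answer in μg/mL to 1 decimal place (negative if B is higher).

Regimen A: f = (1/2)^(55/18) ≈ 0.1203; Cmin,ss = (761/104)·f/(1−f) ≈ 1.001 μg/mL.
Regimen B: f = (1/2)^(46/18) ≈ 0.1701; Cmin,ss = (1406/104)·f/(1−f) ≈ 2.771 μg/mL.
Difference ≈ 1.001 − 2.771 ≈ -1.770 μg/mL.

-1.8 μg/mL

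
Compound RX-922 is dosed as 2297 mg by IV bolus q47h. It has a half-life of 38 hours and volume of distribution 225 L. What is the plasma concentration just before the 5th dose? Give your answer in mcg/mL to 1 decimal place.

f = (1/2)^(τ/t½) = (1/2)^(47/38) ≈ 0.4243.
C₀ = D/Vd = 2297/225 ≈ 10.209 mcg/mL.
Before the 5th dose, 4 doses have been given. Superposition: Cmin = C₀·(f + f² + … + f^4).
≈ 10.209 × (0.4243 + 0.1800 + 0.0764 + 0.0324) ≈ 10.209 × 0.7131 ≈ 7.280 mcg/mL.

7.3 mcg/mL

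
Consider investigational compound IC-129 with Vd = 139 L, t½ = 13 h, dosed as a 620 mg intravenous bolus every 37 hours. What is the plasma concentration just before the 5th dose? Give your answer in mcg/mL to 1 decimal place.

f = (1/2)^(τ/t½) = (1/2)^(37/13) ≈ 0.1391.
C₀ = D/Vd = 620/139 ≈ 4.460 mcg/mL.
Before the 5th dose, 4 doses have been given. Superposition: Cmin = C₀·(f + f² + … + f^4).
≈ 4.460 × (0.1391 + 0.0193 + 0.0027 + 0.0004) ≈ 4.460 × 0.1615 ≈ 0.720 mcg/mL.

0.7 mcg/mL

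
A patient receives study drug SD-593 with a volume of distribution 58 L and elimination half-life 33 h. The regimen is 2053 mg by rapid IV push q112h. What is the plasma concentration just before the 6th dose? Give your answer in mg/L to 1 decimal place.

f = (1/2)^(τ/t½) = (1/2)^(112/33) ≈ 0.0951.
C₀ = D/Vd = 2053/58 ≈ 35.397 mg/L.
Before the 6th dose, 5 doses have been given. Superposition: Cmin = C₀·(f + f² + … + f^5).
≈ 35.397 × (0.0951 + 0.0090 + 0.0009 + 0.0001 + 0.0000) ≈ 35.397 × 0.1051 ≈ 3.720 mg/L.

3.7 mg/L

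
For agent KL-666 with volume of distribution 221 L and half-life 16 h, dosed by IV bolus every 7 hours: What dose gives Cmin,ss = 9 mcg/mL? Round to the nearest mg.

705 mg

τ/t½ = 7/16 ≈ 0.4375, so f = (1/2)^(7/16) ≈ 0.738413.
Cmin,ss = (D/Vd)·f/(1−f), so D = Cmin,ss·Vd·(1−f)/f.
D = 9 × 221 × (1−f)/f ≈ 9 × 221 × 0.35426 ≈ 704.62 mg.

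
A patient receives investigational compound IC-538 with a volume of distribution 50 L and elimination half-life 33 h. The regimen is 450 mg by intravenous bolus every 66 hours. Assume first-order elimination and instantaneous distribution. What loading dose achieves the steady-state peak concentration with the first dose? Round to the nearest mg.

f = (1/2)^(66/33) ≈ 0.250000; accumulation ratio R = 1/(1−f) ≈ 1.33333.
Loading dose to hit Cmax,ss on first dose: D_load = D_maint·R ≈ 450 × 1.33333 ≈ 600.00 mg.

600 mg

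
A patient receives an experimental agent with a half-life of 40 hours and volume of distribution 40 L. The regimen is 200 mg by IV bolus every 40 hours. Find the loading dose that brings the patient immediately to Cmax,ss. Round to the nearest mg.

400 mg

f = (1/2)^(40/40) ≈ 0.500000; accumulation ratio R = 1/(1−f) ≈ 2.00000.
Loading dose to hit Cmax,ss on first dose: D_load = D_maint·R ≈ 200 × 2.00000 ≈ 400.00 mg.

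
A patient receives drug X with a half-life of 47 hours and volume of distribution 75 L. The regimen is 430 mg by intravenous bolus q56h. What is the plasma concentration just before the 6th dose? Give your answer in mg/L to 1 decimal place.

f = (1/2)^(τ/t½) = (1/2)^(56/47) ≈ 0.4379.
C₀ = D/Vd = 430/75 ≈ 5.733 mg/L.
Before the 6th dose, 5 doses have been given. Superposition: Cmin = C₀·(f + f² + … + f^5).
≈ 5.733 × (0.4379 + 0.1918 + 0.0840 + 0.0368 + 0.0161) ≈ 5.733 × 0.7666 ≈ 4.395 mg/L.

4.4 mg/L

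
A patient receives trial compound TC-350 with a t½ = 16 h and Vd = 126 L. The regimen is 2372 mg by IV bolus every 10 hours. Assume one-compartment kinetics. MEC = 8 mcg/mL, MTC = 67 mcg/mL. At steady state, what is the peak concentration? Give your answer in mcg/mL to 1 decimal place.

53.5 mcg/mL

τ/t½ = 10/16 ≈ 0.625, so fraction remaining f = (1/2)^(10/16) ≈ 0.6484.
At steady state, accumulation factor R = 1/(1 − e^(−kτ)) ≈ 2.8441.
Each bolus raises the concentration by D/Vd = 2372/126 ≈ 18.825 mcg/mL.
Cmax,ss = C₀/(1 − f) ≈ 18.825/0.3516 ≈ 53.541 mcg/mL.
Peak 53.5 mcg/mL vs MTC 67 mcg/mL: below toxic threshold.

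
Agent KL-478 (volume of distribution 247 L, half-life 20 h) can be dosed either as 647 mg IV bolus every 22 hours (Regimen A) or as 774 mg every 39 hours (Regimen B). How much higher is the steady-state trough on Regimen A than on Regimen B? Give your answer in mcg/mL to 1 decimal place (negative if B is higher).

1.2 mcg/mL

Regimen A: f = (1/2)^(22/20) ≈ 0.4665; Cmin,ss = (647/247)·f/(1−f) ≈ 2.290 mcg/mL.
Regimen B: f = (1/2)^(39/20) ≈ 0.2588; Cmin,ss = (774/247)·f/(1−f) ≈ 1.094 mcg/mL.
Difference ≈ 2.290 − 1.094 ≈ 1.196 mcg/mL.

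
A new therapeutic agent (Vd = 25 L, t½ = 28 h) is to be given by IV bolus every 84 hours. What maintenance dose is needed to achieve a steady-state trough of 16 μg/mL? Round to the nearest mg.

2800 mg

τ/t½ = 84/28 ≈ 3, so f = (1/2)^(84/28) ≈ 0.125000.
Cmin,ss = (D/Vd)·f/(1−f), so D = Cmin,ss·Vd·(1−f)/f.
D = 16 × 25 × (1−f)/f ≈ 16 × 25 × 7.00000 ≈ 2800.00 mg.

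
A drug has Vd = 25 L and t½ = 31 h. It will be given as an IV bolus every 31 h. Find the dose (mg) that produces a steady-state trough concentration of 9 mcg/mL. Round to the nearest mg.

225 mg

τ/t½ = 31/31 ≈ 1, so f = (1/2)^(31/31) ≈ 0.500000.
Cmin,ss = (D/Vd)·f/(1−f), so D = Cmin,ss·Vd·(1−f)/f.
D = 9 × 25 × (1−f)/f ≈ 9 × 25 × 1.00000 ≈ 225.00 mg.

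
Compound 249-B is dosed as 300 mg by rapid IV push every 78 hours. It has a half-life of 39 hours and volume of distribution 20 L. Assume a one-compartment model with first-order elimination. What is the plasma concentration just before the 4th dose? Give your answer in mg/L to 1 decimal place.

4.9 mg/L

f = (1/2)^(τ/t½) = (1/2)^(78/39) ≈ 0.2500.
C₀ = D/Vd = 300/20 ≈ 15.000 mg/L.
Before the 4th dose, 3 doses have been given. Superposition: Cmin = C₀·(f + f² + … + f^3).
≈ 15.000 × (0.2500 + 0.0625 + 0.0156) ≈ 15.000 × 0.3281 ≈ 4.921 mg/L.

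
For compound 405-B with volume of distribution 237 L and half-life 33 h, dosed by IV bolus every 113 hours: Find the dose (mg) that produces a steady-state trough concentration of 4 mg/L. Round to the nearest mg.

9229 mg

τ/t½ = 113/33 ≈ 3.4242, so f = (1/2)^(113/33) ≈ 0.093154.
Cmin,ss = (D/Vd)·f/(1−f), so D = Cmin,ss·Vd·(1−f)/f.
D = 4 × 237 × (1−f)/f ≈ 4 × 237 × 9.73491 ≈ 9228.69 mg.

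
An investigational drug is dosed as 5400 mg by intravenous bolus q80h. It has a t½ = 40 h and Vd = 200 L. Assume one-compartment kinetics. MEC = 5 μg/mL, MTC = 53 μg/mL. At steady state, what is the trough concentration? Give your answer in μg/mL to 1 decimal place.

9.0 μg/mL

τ = 80 h = 2 half-lives, so f = (1/2)^2 = 0.25.
At steady state, R = 1/(1 − 0.25) = 4/3.
Single-dose peak C₀ = D/Vd = 5400/200 = 27 μg/mL.
Steady-state peak Cmax,ss = C₀·R = 27 × 4/3 ≈ 36.000 μg/mL.
Steady-state trough Cmin,ss = Cmax,ss·f ≈ 36.000 × 0.25 ≈ 9.000 μg/mL.
Trough 9.0 μg/mL vs MEC 5 μg/mL: adequate.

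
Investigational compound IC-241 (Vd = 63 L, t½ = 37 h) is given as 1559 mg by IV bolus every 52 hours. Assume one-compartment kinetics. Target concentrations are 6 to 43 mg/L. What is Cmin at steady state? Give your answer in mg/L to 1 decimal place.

τ/t½ = 52/37 ≈ 1.4054, so fraction remaining f = (1/2)^(52/37) ≈ 0.3775.
Accumulation ratio R = 1/(1 − f) ≈ 1/0.6225 ≈ 1.6064.
Each bolus raises the concentration by D/Vd = 1559/63 ≈ 24.746 mg/L.
Steady-state peak Cmax,ss = C₀·R ≈ 24.746 × 1.6064 ≈ 39.752 mg/L.
One interval later, Cmin,ss = Cmax,ss·e^(−kτ) ≈ 39.752 × 0.3775 ≈ 15.006 mg/L.
Trough 15.0 mg/L vs MEC 6 mg/L: adequate.

15.0 mg/L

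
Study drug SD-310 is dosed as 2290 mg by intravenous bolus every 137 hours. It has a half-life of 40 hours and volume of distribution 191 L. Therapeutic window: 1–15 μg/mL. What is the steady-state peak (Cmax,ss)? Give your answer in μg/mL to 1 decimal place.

13.2 μg/mL

k = ln2/t½ = ln2/40 ≈ 0.017329 h⁻¹; fraction remaining f = e^(−kτ) = e^(−0.017329×137) ≈ 0.0931.
Accumulation ratio R = 1/(1 − f) ≈ 1/0.9069 ≈ 1.1027.
Single-dose peak C₀ = D/Vd = 2290/191 ≈ 11.990 μg/mL.
Steady-state peak Cmax,ss = C₀·R ≈ 11.990 × 1.1027 ≈ 13.221 μg/mL.
Peak 13.2 μg/mL vs MTC 15 μg/mL: below toxic threshold.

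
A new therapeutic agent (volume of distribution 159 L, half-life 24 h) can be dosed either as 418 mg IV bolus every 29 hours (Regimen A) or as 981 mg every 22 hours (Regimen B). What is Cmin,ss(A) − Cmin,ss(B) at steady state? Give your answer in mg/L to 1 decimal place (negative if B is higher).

-4.9 mg/L

Regimen A: f = (1/2)^(29/24) ≈ 0.4328; Cmin,ss = (418/159)·f/(1−f) ≈ 2.006 mg/L.
Regimen B: f = (1/2)^(22/24) ≈ 0.5297; Cmin,ss = (981/159)·f/(1−f) ≈ 6.949 mg/L.
Difference ≈ 2.006 − 6.949 ≈ -4.943 mg/L.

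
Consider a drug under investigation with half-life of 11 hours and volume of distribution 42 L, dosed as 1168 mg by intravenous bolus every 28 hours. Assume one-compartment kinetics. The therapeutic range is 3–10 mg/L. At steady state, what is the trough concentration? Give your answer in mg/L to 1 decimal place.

τ/t½ = 28/11 ≈ 2.5455, so fraction remaining f = (1/2)^(28/11) ≈ 0.1713.
Each bolus raises the concentration by D/Vd = 1168/42 ≈ 27.810 mg/L.
Steady-state trough Cmin,ss = C₀·f/(1−f) ≈ 27.810 × 0.1713/0.8287 ≈ 5.749 mg/L.
Trough 5.7 mg/L vs MEC 3 mg/L: adequate.

5.7 mg/L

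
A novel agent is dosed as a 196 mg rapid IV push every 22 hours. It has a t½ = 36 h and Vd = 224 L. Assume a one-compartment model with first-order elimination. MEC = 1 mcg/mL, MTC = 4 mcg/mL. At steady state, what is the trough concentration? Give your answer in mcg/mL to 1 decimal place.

k = ln2/t½ = ln2/36 ≈ 0.019254 h⁻¹; fraction remaining f = e^(−kτ) = e^(−0.019254×22) ≈ 0.6547.
Accumulation ratio R = 1/(1 − f) ≈ 1/0.3453 ≈ 2.8960.
Each bolus raises the concentration by D/Vd = 196/224 ≈ 0.875 mcg/mL.
Steady-state peak Cmax,ss = C₀·R ≈ 0.875 × 2.8960 ≈ 2.534 mcg/mL.
One interval later, Cmin,ss = Cmax,ss·e^(−kτ) ≈ 2.534 × 0.6547 ≈ 1.659 mcg/mL.
Trough 1.7 mcg/mL vs MEC 1 mcg/mL: adequate.

1.7 mcg/mL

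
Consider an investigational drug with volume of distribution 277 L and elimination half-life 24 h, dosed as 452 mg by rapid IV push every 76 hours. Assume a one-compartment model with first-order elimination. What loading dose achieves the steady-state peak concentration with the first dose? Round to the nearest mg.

f = (1/2)^(76/24) ≈ 0.111362; accumulation ratio R = 1/(1−f) ≈ 1.12532.
Loading dose to hit Cmax,ss on first dose: D_load = D_maint·R ≈ 452 × 1.12532 ≈ 508.64 mg.

509 mg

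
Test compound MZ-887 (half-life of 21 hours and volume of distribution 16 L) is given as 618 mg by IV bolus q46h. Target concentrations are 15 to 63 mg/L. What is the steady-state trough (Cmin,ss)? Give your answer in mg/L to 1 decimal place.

k = ln2/t½ = ln2/21 ≈ 0.033007 h⁻¹; fraction remaining f = e^(−kτ) = e^(−0.033007×46) ≈ 0.2191.
Accumulation ratio R = 1/(1 − f) ≈ 1/0.7809 ≈ 1.2806.
Single-dose peak C₀ = D/Vd = 618/16 ≈ 38.625 mg/L.
Cmax,ss = C₀/(1 − f) ≈ 38.625/0.7809 ≈ 49.462 mg/L.
One interval later, Cmin,ss = Cmax,ss·e^(−kτ) ≈ 49.462 × 0.2191 ≈ 10.837 mg/L.
Trough 10.8 mg/L vs MEC 15 mg/L: subtherapeutic.

10.8 mg/L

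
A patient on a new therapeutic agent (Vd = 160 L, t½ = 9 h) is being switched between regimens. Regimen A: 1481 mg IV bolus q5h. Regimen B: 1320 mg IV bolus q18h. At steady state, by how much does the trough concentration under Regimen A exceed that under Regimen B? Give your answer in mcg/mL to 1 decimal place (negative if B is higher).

17.0 mcg/mL

Regimen A: f = (1/2)^(5/9) ≈ 0.6804; Cmin,ss = (1481/160)·f/(1−f) ≈ 19.706 mcg/mL.
Regimen B: f = (1/2)^(18/9) ≈ 0.2500; Cmin,ss = (1320/160)·f/(1−f) ≈ 2.750 mcg/mL.
Difference ≈ 19.706 − 2.750 ≈ 16.956 mcg/mL.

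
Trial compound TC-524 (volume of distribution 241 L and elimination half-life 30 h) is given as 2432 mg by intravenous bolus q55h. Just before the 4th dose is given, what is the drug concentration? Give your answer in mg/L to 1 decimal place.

3.8 mg/L

f = (1/2)^(τ/t½) = (1/2)^(55/30) ≈ 0.2806.
C₀ = D/Vd = 2432/241 ≈ 10.091 mg/L.
Before the 4th dose, 3 doses have been given. Superposition: Cmin = C₀·(f + f² + … + f^3).
≈ 10.091 × (0.2806 + 0.0787 + 0.0221) ≈ 10.091 × 0.3814 ≈ 3.849 mg/L.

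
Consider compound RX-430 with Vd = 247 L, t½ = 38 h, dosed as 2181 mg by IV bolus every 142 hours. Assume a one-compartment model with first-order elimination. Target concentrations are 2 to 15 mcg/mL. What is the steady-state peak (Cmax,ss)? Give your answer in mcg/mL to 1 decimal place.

τ/t½ = 142/38 ≈ 3.7368, so fraction remaining f = (1/2)^(142/38) ≈ 0.0750.
At steady state, accumulation factor R = 1/(1 − e^(−kτ)) ≈ 1.0811.
Each bolus raises the concentration by D/Vd = 2181/247 ≈ 8.830 mcg/mL.
Steady-state peak Cmax,ss = C₀·R ≈ 8.830 × 1.0811 ≈ 9.546 mcg/mL.
Peak 9.5 mcg/mL vs MTC 15 mcg/mL: below toxic threshold.

9.5 mcg/mL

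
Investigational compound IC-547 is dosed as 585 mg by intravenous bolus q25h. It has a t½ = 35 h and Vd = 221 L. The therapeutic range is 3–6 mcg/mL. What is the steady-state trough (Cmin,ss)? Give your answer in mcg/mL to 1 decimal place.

4.1 mcg/mL

Over one 25-h interval, 25/35 ≈ 0.71429 half-lives elapse, leaving f ≈ 0.6095 of each dose.
Accumulation ratio R = 1/(1 − f) ≈ 1/0.3905 ≈ 2.5608.
Each bolus raises the concentration by D/Vd = 585/221 ≈ 2.647 mcg/mL.
Steady-state peak Cmax,ss = C₀·R ≈ 2.647 × 2.5608 ≈ 6.778 mcg/mL.
One interval later, Cmin,ss = Cmax,ss·e^(−kτ) ≈ 6.778 × 0.6095 ≈ 4.131 mcg/mL.
Trough 4.1 mcg/mL vs MEC 3 mcg/mL: adequate.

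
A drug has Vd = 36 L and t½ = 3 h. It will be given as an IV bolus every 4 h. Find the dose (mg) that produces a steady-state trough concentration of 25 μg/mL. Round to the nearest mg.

1368 mg

τ/t½ = 4/3 ≈ 1.3333, so f = (1/2)^(4/3) ≈ 0.396850.
Cmin,ss = (D/Vd)·f/(1−f), so D = Cmin,ss·Vd·(1−f)/f.
D = 25 × 36 × (1−f)/f ≈ 25 × 36 × 1.51984 ≈ 1367.86 mg.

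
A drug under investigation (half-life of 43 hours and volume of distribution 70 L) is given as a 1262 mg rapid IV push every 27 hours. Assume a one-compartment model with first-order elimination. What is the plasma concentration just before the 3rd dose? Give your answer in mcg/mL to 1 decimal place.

f = (1/2)^(τ/t½) = (1/2)^(27/43) ≈ 0.6471.
C₀ = D/Vd = 1262/70 ≈ 18.029 mcg/mL.
Before the 3rd dose, 2 doses have been given. Superposition: Cmin = C₀·(f + f²).
≈ 18.029 × (0.6471 + 0.4187) ≈ 18.029 × 1.0658 ≈ 19.215 mcg/mL.

19.2 mcg/mL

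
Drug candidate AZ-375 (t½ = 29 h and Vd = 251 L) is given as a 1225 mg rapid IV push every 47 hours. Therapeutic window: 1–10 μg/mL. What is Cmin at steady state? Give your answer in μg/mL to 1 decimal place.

τ/t½ = 47/29 ≈ 1.6207, so fraction remaining f = (1/2)^(47/29) ≈ 0.3252.
Accumulation ratio R = 1/(1 − f) ≈ 1/0.6748 ≈ 1.4819.
Each bolus raises the concentration by D/Vd = 1225/251 ≈ 4.880 μg/mL.
Cmax,ss = C₀/(1 − f) ≈ 4.880/0.6748 ≈ 7.232 μg/mL.
Steady-state trough Cmin,ss = Cmax,ss·f ≈ 7.232 × 0.3252 ≈ 2.352 μg/mL.
Trough 2.4 μg/mL vs MEC 1 μg/mL: adequate.

2.4 μg/mL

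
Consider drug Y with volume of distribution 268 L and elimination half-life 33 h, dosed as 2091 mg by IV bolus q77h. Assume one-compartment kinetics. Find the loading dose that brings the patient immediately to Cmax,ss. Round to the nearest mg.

f = (1/2)^(77/33) ≈ 0.198425; accumulation ratio R = 1/(1−f) ≈ 1.24754.
Loading dose to hit Cmax,ss on first dose: D_load = D_maint·R ≈ 2091 × 1.24754 ≈ 2608.61 mg.

2609 mg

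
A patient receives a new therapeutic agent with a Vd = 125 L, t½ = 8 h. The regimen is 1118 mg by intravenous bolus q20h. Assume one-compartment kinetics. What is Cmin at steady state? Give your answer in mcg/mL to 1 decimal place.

τ/t½ = 20/8 ≈ 2.5, so fraction remaining f = (1/2)^(20/8) ≈ 0.1768.
Accumulation ratio R = 1/(1 − f) ≈ 1/0.8232 ≈ 1.2148.
Single-dose peak C₀ = D/Vd = 1118/125 ≈ 8.944 mcg/mL.
Cmax,ss = C₀/(1 − f) ≈ 8.944/0.8232 ≈ 10.865 mcg/mL.
One interval later, Cmin,ss = Cmax,ss·e^(−kτ) ≈ 10.865 × 0.1768 ≈ 1.921 mcg/mL.

1.9 mcg/mL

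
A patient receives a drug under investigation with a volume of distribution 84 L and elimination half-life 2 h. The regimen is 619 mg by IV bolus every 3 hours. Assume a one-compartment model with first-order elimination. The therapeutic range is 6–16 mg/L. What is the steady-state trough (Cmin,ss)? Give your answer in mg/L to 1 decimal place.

k = ln2/t½ = ln2/2 ≈ 0.346574 h⁻¹; fraction remaining f = e^(−kτ) = e^(−0.346574×3) ≈ 0.3536.
Accumulation ratio R = 1/(1 − f) ≈ 1/0.6464 ≈ 1.5470.
Each bolus raises the concentration by D/Vd = 619/84 ≈ 7.369 mg/L.
Steady-state peak Cmax,ss = C₀·R ≈ 7.369 × 1.5470 ≈ 11.400 mg/L.
Steady-state trough Cmin,ss = Cmax,ss·f ≈ 11.400 × 0.3536 ≈ 4.031 mg/L.
Trough 4.0 mg/L vs MEC 6 mg/L: subtherapeutic.

4.0 mg/L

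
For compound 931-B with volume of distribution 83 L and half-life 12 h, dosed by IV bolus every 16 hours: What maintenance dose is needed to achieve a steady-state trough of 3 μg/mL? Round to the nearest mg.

τ/t½ = 16/12 ≈ 1.3333, so f = (1/2)^(16/12) ≈ 0.396850.
Cmin,ss = (D/Vd)·f/(1−f), so D = Cmin,ss·Vd·(1−f)/f.
D = 3 × 83 × (1−f)/f ≈ 3 × 83 × 1.51984 ≈ 378.44 mg.

378 mg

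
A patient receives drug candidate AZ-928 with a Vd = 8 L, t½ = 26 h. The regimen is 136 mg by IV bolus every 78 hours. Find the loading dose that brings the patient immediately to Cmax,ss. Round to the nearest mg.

f = (1/2)^(78/26) ≈ 0.125000; accumulation ratio R = 1/(1−f) ≈ 1.14286.
Loading dose to hit Cmax,ss on first dose: D_load = D_maint·R ≈ 136 × 1.14286 ≈ 155.43 mg.

155 mg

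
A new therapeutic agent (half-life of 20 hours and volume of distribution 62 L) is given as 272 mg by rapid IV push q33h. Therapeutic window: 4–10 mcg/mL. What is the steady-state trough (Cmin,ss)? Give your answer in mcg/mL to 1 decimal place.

2.1 mcg/mL

k = ln2/t½ = ln2/20 ≈ 0.034657 h⁻¹; fraction remaining f = e^(−kτ) = e^(−0.034657×33) ≈ 0.3186.
At steady state, accumulation factor R = 1/(1 − e^(−kτ)) ≈ 1.4676.
Single-dose peak C₀ = D/Vd = 272/62 ≈ 4.387 mcg/mL.
Cmax,ss = C₀/(1 − f) ≈ 4.387/0.6814 ≈ 6.438 mcg/mL.
Steady-state trough Cmin,ss = Cmax,ss·f ≈ 6.438 × 0.3186 ≈ 2.051 mcg/mL.
Trough 2.1 mcg/mL vs MEC 4 mcg/mL: subtherapeutic.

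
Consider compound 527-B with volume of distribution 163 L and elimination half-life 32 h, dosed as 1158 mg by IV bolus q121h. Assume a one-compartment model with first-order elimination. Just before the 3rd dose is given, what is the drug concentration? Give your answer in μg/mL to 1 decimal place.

0.6 μg/mL

f = (1/2)^(τ/t½) = (1/2)^(121/32) ≈ 0.0727.
C₀ = D/Vd = 1158/163 ≈ 7.104 μg/mL.
Before the 3rd dose, 2 doses have been given. Superposition: Cmin = C₀·(f + f²).
≈ 7.104 × (0.0727 + 0.0053) ≈ 7.104 × 0.0780 ≈ 0.554 μg/mL.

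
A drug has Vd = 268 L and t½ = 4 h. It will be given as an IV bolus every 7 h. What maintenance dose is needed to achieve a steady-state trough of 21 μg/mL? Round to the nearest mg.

13302 mg

τ/t½ = 7/4 ≈ 1.75, so f = (1/2)^(7/4) ≈ 0.297302.
Cmin,ss = (D/Vd)·f/(1−f), so D = Cmin,ss·Vd·(1−f)/f.
D = 21 × 268 × (1−f)/f ≈ 21 × 268 × 2.36358 ≈ 13302.23 mg.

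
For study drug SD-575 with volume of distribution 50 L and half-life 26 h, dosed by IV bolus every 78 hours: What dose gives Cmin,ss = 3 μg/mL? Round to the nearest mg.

1050 mg

τ/t½ = 78/26 ≈ 3, so f = (1/2)^(78/26) ≈ 0.125000.
Cmin,ss = (D/Vd)·f/(1−f), so D = Cmin,ss·Vd·(1−f)/f.
D = 3 × 50 × (1−f)/f ≈ 3 × 50 × 7.00000 ≈ 1050.00 mg.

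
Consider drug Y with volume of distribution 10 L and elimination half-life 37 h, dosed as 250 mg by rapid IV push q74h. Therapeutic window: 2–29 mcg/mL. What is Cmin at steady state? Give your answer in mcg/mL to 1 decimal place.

8.3 mcg/mL

τ = 74 h = 2 half-lives, so f = (1/2)^2 = 0.25.
Accumulation ratio R = 1/(1 − f) = 1/0.75 = 4/3.
Single-dose peak C₀ = D/Vd = 250/10 = 25 mcg/mL.
Steady-state peak Cmax,ss = C₀·R = 25 × 4/3 ≈ 33.333 mcg/mL.
Steady-state trough Cmin,ss = Cmax,ss·f ≈ 33.333 × 0.25 ≈ 8.333 mcg/mL.
Trough 8.3 mcg/mL vs MEC 2 mcg/mL: adequate.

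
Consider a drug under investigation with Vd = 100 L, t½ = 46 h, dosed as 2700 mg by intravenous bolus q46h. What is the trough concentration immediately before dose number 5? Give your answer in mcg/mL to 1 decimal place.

25.3 mcg/mL

f = (1/2)^(τ/t½) = (1/2)^(46/46) ≈ 0.5000.
C₀ = D/Vd = 2700/100 ≈ 27.000 mcg/mL.
Before the 5th dose, 4 doses have been given. Superposition: Cmin = C₀·(f + f² + … + f^4).
≈ 27.000 × (0.5000 + 0.2500 + 0.1250 + 0.0625) ≈ 27.000 × 0.9375 ≈ 25.312 mcg/mL.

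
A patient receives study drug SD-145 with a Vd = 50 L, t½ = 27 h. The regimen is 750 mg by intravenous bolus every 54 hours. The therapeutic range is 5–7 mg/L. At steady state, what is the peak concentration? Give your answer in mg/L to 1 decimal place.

The dosing interval is 2 half-lives, so f = 2^(−2) = 0.25.
Accumulation ratio R = 1/(1 − f) = 1/0.75 = 4/3.
Single-dose peak C₀ = D/Vd = 750/50 = 15 mg/L.
Steady-state peak Cmax,ss = C₀·R = 15 × 4/3 ≈ 20.000 mg/L.
Peak 20.0 mg/L vs MTC 7 mg/L: exceeds toxic threshold.

20.0 mg/L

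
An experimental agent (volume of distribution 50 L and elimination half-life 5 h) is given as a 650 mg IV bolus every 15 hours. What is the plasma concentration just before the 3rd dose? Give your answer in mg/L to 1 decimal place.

f = (1/2)^(τ/t½) = (1/2)^(15/5) ≈ 0.1250.
C₀ = D/Vd = 650/50 ≈ 13.000 mg/L.
Before the 3rd dose, 2 doses have been given. Superposition: Cmin = C₀·(f + f²).
≈ 13.000 × (0.1250 + 0.0156) ≈ 13.000 × 0.1406 ≈ 1.828 mg/L.

1.8 mg/L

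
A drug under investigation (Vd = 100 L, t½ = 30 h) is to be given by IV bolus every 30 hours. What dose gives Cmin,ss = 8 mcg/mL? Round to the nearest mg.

τ/t½ = 30/30 ≈ 1, so f = (1/2)^(30/30) ≈ 0.500000.
Cmin,ss = (D/Vd)·f/(1−f), so D = Cmin,ss·Vd·(1−f)/f.
D = 8 × 100 × (1−f)/f ≈ 8 × 100 × 1.00000 ≈ 800.00 mg.

800 mg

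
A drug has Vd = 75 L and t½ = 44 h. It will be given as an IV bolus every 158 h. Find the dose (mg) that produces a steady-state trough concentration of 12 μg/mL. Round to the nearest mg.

τ/t½ = 158/44 ≈ 3.5909, so f = (1/2)^(158/44) ≈ 0.082991.
Cmin,ss = (D/Vd)·f/(1−f), so D = Cmin,ss·Vd·(1−f)/f.
D = 12 × 75 × (1−f)/f ≈ 12 × 75 × 11.04950 ≈ 9944.55 mg.

9945 mg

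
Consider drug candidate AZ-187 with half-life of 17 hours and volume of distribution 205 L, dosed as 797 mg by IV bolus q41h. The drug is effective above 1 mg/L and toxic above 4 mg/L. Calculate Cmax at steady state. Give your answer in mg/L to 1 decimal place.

4.8 mg/L

τ/t½ = 41/17 ≈ 2.4118, so fraction remaining f = (1/2)^(41/17) ≈ 0.1879.
At steady state, accumulation factor R = 1/(1 − e^(−kτ)) ≈ 1.2314.
Single-dose peak C₀ = D/Vd = 797/205 ≈ 3.888 mg/L.
Cmax,ss = C₀/(1 − f) ≈ 3.888/0.8121 ≈ 4.788 mg/L.
Peak 4.8 mg/L vs MTC 4 mg/L: exceeds toxic threshold.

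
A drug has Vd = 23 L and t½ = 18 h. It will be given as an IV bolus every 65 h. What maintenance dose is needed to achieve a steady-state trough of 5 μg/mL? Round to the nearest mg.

1290 mg

τ/t½ = 65/18 ≈ 3.6111, so f = (1/2)^(65/18) ≈ 0.081837.
Cmin,ss = (D/Vd)·f/(1−f), so D = Cmin,ss·Vd·(1−f)/f.
D = 5 × 23 × (1−f)/f ≈ 5 × 23 × 11.21941 ≈ 1290.23 mg.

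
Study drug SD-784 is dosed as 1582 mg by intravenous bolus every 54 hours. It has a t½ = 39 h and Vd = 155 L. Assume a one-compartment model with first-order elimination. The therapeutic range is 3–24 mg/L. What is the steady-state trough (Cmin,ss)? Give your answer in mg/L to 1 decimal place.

6.3 mg/L

Over one 54-h interval, 54/39 ≈ 1.3846 half-lives elapse, leaving f ≈ 0.3830 of each dose.
At steady state, accumulation factor R = 1/(1 − e^(−kτ)) ≈ 1.6207.
Each bolus raises the concentration by D/Vd = 1582/155 ≈ 10.206 mg/L.
Cmax,ss = C₀/(1 − f) ≈ 10.206/0.6170 ≈ 16.541 mg/L.
One interval later, Cmin,ss = Cmax,ss·e^(−kτ) ≈ 16.541 × 0.3830 ≈ 6.335 mg/L.
Trough 6.3 mg/L vs MEC 3 mg/L: adequate.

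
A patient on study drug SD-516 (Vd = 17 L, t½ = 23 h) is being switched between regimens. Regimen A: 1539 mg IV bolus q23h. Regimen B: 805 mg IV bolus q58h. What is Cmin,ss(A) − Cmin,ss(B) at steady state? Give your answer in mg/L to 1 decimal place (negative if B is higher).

80.5 mg/L

Regimen A: f = (1/2)^(23/23) ≈ 0.5000; Cmin,ss = (1539/17)·f/(1−f) ≈ 90.529 mg/L.
Regimen B: f = (1/2)^(58/23) ≈ 0.1741; Cmin,ss = (805/17)·f/(1−f) ≈ 9.982 mg/L.
Difference ≈ 90.529 − 9.982 ≈ 80.547 mg/L.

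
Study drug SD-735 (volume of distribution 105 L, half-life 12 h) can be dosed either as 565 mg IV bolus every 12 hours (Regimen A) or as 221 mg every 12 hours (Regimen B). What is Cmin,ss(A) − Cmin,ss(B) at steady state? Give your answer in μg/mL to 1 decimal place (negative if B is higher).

3.3 μg/mL

Regimen A: f = (1/2)^(12/12) ≈ 0.5000; Cmin,ss = (565/105)·f/(1−f) ≈ 5.381 μg/mL.
Regimen B: f = (1/2)^(12/12) ≈ 0.5000; Cmin,ss = (221/105)·f/(1−f) ≈ 2.105 μg/mL.
Difference ≈ 5.381 − 2.105 ≈ 3.276 μg/mL.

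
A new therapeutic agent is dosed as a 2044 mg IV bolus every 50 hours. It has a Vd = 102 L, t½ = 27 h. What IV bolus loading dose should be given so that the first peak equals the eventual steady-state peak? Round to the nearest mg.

2827 mg

f = (1/2)^(50/27) ≈ 0.277037; accumulation ratio R = 1/(1−f) ≈ 1.38320.
Loading dose to hit Cmax,ss on first dose: D_load = D_maint·R ≈ 2044 × 1.38320 ≈ 2827.26 mg.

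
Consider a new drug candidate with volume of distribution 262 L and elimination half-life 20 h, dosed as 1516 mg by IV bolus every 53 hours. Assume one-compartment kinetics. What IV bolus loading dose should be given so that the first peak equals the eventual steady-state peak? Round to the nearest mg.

1803 mg

f = (1/2)^(53/20) ≈ 0.159320; accumulation ratio R = 1/(1−f) ≈ 1.18951.
Loading dose to hit Cmax,ss on first dose: D_load = D_maint·R ≈ 1516 × 1.18951 ≈ 1803.30 mg.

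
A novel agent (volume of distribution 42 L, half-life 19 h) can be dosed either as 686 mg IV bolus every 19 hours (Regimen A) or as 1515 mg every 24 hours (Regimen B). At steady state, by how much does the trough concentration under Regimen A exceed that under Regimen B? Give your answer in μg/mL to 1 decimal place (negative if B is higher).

Regimen A: f = (1/2)^(19/19) ≈ 0.5000; Cmin,ss = (686/42)·f/(1−f) ≈ 16.333 μg/mL.
Regimen B: f = (1/2)^(24/19) ≈ 0.4166; Cmin,ss = (1515/42)·f/(1−f) ≈ 25.758 μg/mL.
Difference ≈ 16.333 − 25.758 ≈ -9.425 μg/mL.

-9.4 μg/mL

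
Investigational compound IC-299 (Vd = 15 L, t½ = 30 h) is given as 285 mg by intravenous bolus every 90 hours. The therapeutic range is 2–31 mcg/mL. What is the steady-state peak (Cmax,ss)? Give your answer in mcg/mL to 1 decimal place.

The dosing interval is 3 half-lives, so f = 2^(−3) = 0.125.
Accumulation ratio R = 1/(1 − f) = 1/0.875 = 8/7.
Single-dose peak C₀ = D/Vd = 285/15 = 19 mcg/mL.
Steady-state peak Cmax,ss = C₀·R = 19 × 8/7 ≈ 21.714 mcg/mL.
Peak 21.7 mcg/mL vs MTC 31 mcg/mL: below toxic threshold.

21.7 mcg/mL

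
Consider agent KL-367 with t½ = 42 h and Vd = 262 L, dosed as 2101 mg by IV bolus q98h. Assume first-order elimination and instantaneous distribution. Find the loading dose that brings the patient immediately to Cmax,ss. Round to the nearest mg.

2621 mg

f = (1/2)^(98/42) ≈ 0.198425; accumulation ratio R = 1/(1−f) ≈ 1.24754.
Loading dose to hit Cmax,ss on first dose: D_load = D_maint·R ≈ 2101 × 1.24754 ≈ 2621.08 mg.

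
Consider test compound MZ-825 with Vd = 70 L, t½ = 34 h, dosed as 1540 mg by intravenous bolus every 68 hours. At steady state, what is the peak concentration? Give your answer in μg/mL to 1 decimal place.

29.3 μg/mL

τ = 68 h = 2 half-lives, so f = (1/2)^2 = 0.25.
At steady state, R = 1/(1 − 0.25) = 4/3.
Single-dose peak C₀ = D/Vd = 1540/70 = 22 μg/mL.
Steady-state peak Cmax,ss = C₀·R = 22 × 4/3 ≈ 29.333 μg/mL.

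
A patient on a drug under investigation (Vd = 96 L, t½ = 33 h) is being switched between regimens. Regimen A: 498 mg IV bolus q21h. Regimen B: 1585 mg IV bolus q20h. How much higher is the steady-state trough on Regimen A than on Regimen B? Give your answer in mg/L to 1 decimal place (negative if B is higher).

Regimen A: f = (1/2)^(21/33) ≈ 0.6433; Cmin,ss = (498/96)·f/(1−f) ≈ 9.356 mg/L.
Regimen B: f = (1/2)^(20/33) ≈ 0.6570; Cmin,ss = (1585/96)·f/(1−f) ≈ 31.625 mg/L.
Difference ≈ 9.356 − 31.625 ≈ -22.269 mg/L.

-22.3 mg/L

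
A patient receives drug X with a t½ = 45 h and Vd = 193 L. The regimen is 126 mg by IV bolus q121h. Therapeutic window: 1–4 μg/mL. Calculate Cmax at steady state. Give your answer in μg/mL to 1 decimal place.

0.8 μg/mL

k = ln2/t½ = ln2/45 ≈ 0.015403 h⁻¹; fraction remaining f = e^(−kτ) = e^(−0.015403×121) ≈ 0.1551.
At steady state, accumulation factor R = 1/(1 − e^(−kτ)) ≈ 1.1836.
Each bolus raises the concentration by D/Vd = 126/193 ≈ 0.653 μg/mL.
Cmax,ss = C₀/(1 − f) ≈ 0.653/0.8449 ≈ 0.773 μg/mL.
Peak 0.8 μg/mL vs MTC 4 μg/mL: below toxic threshold.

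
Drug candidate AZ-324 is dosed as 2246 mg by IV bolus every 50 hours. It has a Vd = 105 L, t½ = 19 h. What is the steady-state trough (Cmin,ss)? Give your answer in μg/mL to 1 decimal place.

4.1 μg/mL

Over one 50-h interval, 50/19 ≈ 2.6316 half-lives elapse, leaving f ≈ 0.1614 of each dose.
Accumulation ratio R = 1/(1 − f) ≈ 1/0.8386 ≈ 1.1925.
Single-dose peak C₀ = D/Vd = 2246/105 ≈ 21.390 μg/mL.
Cmax,ss = C₀/(1 − f) ≈ 21.390/0.8386 ≈ 25.507 μg/mL.
Steady-state trough Cmin,ss = Cmax,ss·f ≈ 25.507 × 0.1614 ≈ 4.117 μg/mL.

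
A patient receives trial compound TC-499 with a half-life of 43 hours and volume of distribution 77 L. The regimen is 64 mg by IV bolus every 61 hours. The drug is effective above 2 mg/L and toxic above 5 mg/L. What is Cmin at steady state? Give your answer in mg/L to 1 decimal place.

0.5 mg/L

Over one 61-h interval, 61/43 ≈ 1.4186 half-lives elapse, leaving f ≈ 0.3741 of each dose.
Single-dose peak C₀ = D/Vd = 64/77 ≈ 0.831 mg/L.
Steady-state trough Cmin,ss = C₀·f/(1−f) ≈ 0.831 × 0.3741/0.6259 ≈ 0.497 mg/L.
Trough 0.5 mg/L vs MEC 2 mg/L: subtherapeutic.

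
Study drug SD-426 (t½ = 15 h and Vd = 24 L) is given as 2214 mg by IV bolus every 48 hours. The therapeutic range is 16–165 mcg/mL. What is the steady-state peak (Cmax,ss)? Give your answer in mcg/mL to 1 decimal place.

103.5 mcg/mL

Over one 48-h interval, 48/15 ≈ 3.2 half-lives elapse, leaving f ≈ 0.1088 of each dose.
At steady state, accumulation factor R = 1/(1 − e^(−kτ)) ≈ 1.1221.
Single-dose peak C₀ = D/Vd = 2214/24 ≈ 92.250 mcg/mL.
Steady-state peak Cmax,ss = C₀·R ≈ 92.250 × 1.1221 ≈ 103.514 mcg/mL.
Peak 103.5 mcg/mL vs MTC 165 mcg/mL: below toxic threshold.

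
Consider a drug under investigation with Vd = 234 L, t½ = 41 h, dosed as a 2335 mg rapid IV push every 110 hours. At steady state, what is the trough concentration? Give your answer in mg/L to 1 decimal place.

τ/t½ = 110/41 ≈ 2.6829, so fraction remaining f = (1/2)^(110/41) ≈ 0.1557.
Accumulation ratio R = 1/(1 − f) ≈ 1/0.8443 ≈ 1.1844.
Single-dose peak C₀ = D/Vd = 2335/234 ≈ 9.979 mg/L.
Cmax,ss = C₀/(1 − f) ≈ 9.979/0.8443 ≈ 11.819 mg/L.
Steady-state trough Cmin,ss = Cmax,ss·f ≈ 11.819 × 0.1557 ≈ 1.840 mg/L.

1.8 mg/L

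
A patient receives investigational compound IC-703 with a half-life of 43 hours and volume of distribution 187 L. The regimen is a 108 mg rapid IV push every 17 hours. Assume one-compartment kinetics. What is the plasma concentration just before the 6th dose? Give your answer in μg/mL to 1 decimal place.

1.4 μg/mL

f = (1/2)^(τ/t½) = (1/2)^(17/43) ≈ 0.7603.
C₀ = D/Vd = 108/187 ≈ 0.578 μg/mL.
Before the 6th dose, 5 doses have been given. Superposition: Cmin = C₀·(f + f² + … + f^5).
≈ 0.578 × (0.7603 + 0.5781 + 0.4395 + 0.3341 + 0.2541) ≈ 0.578 × 2.3661 ≈ 1.368 μg/mL.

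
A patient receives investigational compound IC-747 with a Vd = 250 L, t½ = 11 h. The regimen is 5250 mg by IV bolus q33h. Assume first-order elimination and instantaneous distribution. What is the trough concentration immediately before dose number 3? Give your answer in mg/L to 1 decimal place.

3.0 mg/L

f = (1/2)^(τ/t½) = (1/2)^(33/11) ≈ 0.1250.
C₀ = D/Vd = 5250/250 ≈ 21.000 mg/L.
Before the 3rd dose, 2 doses have been given. Superposition: Cmin = C₀·(f + f²).
≈ 21.000 × (0.1250 + 0.0156) ≈ 21.000 × 0.1406 ≈ 2.953 mg/L.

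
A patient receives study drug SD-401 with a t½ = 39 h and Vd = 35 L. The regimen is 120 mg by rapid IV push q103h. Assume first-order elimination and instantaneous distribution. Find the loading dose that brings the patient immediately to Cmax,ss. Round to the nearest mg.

f = (1/2)^(103/39) ≈ 0.160314; accumulation ratio R = 1/(1−f) ≈ 1.19092.
Loading dose to hit Cmax,ss on first dose: D_load = D_maint·R ≈ 120 × 1.19092 ≈ 142.91 mg.

143 mg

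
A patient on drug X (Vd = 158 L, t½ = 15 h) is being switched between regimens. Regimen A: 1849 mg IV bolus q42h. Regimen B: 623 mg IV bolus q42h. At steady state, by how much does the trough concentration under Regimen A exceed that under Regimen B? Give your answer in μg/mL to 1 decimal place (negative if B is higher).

1.3 μg/mL

Regimen A: f = (1/2)^(42/15) ≈ 0.1436; Cmin,ss = (1849/158)·f/(1−f) ≈ 1.962 μg/mL.
Regimen B: f = (1/2)^(42/15) ≈ 0.1436; Cmin,ss = (623/158)·f/(1−f) ≈ 0.661 μg/mL.
Difference ≈ 1.962 − 0.661 ≈ 1.301 μg/mL.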